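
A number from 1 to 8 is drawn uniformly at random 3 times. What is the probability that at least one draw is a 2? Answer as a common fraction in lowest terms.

P(no draw is a 2) = (7/8)^3 = 343/512.
P(at least one) = 1 − 343/512 = 169/512.

169/512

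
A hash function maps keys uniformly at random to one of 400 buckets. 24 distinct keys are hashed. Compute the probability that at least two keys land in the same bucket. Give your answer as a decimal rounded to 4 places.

0.5054

It's easier to compute the probability that all 24 are distinct.
P(all distinct) = 400/400 · 399/400 · ··· · 377/400 ≈ 0.4946.
So the probability of at least one match is 1 − 0.4946 = 0.5054.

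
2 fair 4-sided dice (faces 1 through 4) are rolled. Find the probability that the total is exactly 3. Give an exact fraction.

There are 4^2 = 16 equally likely outcomes.
The number of ordered 2-tuples from {1,…,4} summing to 3 is 2.
P(sum = 3) = 2/16 = 1/8.

1/8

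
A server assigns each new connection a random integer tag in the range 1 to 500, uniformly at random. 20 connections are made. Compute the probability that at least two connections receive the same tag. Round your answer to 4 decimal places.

It's easier to compute the probability that all 20 are distinct.
P(all distinct) = 500/500 · 499/500 · ··· · 481/500 ≈ 0.6804.
So the probability of at least one match is 1 − 0.6804 = 0.3196.

0.3196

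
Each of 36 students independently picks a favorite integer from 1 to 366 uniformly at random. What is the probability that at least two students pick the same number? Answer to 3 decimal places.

0.831

It's easier to compute the probability that all 36 are distinct.
P(all distinct) = 366/366 · 365/366 · ··· · 331/366 ≈ 0.169.
So the probability of at least one match is 1 − 0.169 = 0.831.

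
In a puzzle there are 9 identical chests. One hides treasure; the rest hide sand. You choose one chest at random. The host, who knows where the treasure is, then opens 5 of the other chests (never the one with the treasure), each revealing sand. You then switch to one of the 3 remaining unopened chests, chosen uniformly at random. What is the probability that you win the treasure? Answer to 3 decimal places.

0.296

Your original chest holds the treasure with probability 1/9, so the other 8 collectively hold it with probability 8/9.
The host can always find 5 empty chests to open, so the reveals don't change that 8/9; it is now spread over the 3 remaining unopened chests.
P(win by switching) = (8/9) · (1/3) = 8/27 ≈ 0.296.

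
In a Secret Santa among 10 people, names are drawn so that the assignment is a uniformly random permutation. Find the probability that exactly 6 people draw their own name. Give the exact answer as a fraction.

1/1920

Choose which 6 of the 10 are fixed: C(10,6) = 210 ways.
The remaining 4 must have no fixed point: D(4) = 9.
P = 210·9/3628800 = 1/1920.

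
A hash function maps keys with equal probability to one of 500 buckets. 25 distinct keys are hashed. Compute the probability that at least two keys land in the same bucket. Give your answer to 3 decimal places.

0.457

It's easier to compute the probability that all 25 are distinct.
P(all distinct) = 500/500 · 499/500 · ··· · 476/500 ≈ 0.543.
So the probability of at least one match is 1 − 0.543 = 0.457.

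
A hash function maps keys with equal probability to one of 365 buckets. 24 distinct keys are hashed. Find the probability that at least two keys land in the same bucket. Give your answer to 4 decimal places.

It's easier to compute the probability that all 24 are distinct.
P(all distinct) = 365/365 · 364/365 · ··· · 342/365 ≈ 0.4617.
So the probability of at least one match is 1 − 0.4617 = 0.5383.

0.5383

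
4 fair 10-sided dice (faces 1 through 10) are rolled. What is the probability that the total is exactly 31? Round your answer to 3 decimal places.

There are 10^4 = 10000 equally likely outcomes.
The number of ordered 4-tuples from {1,…,10} summing to 31 is 220.
P(sum = 31) = 220/10000 = 11/500 ≈ 0.022.

0.022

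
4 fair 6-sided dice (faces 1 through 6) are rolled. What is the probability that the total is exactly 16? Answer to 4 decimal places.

0.0965

There are 6^4 = 1296 equally likely outcomes.
The number of ordered 4-tuples from {1,…,6} summing to 16 is 125.
P(sum = 16) = 125/1296 ≈ 0.0965.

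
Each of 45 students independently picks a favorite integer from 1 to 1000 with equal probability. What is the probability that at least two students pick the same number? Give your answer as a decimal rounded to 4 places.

0.6340

It's easier to compute the probability that all 45 are distinct.
P(all distinct) = 1000/1000 · 999/1000 · ··· · 956/1000 ≈ 0.3660.
So the probability of at least one match is 1 − 0.3660 = 0.6340.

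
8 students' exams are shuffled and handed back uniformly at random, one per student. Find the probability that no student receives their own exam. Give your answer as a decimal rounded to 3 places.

0.368

This is the derangement probability: permutations of 8 with no fixed point.
D(8) = 8! · (1 − 1/1! + 1/2! − ··· + (−1)^8/8!) = 14833.
P = 14833/40320 = 2119/5760 ≈ 0.368.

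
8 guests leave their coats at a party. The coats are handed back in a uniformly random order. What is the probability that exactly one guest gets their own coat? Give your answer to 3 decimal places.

0.368

Choose which one is fixed: C(8,1) = 8 ways.
The remaining 7 must have no fixed point: D(7) = 1854.
P = 8·1854/40320 = 103/280 ≈ 0.368.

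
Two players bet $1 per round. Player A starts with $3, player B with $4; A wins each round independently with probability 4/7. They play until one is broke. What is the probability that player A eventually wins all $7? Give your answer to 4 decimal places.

Let r = q/p = (3/7)/(4/7) = 3/4. The recurrence P(i) = p·P(i+1) + q·P(i−1) with P(0)=0, P(7)=1 gives P(i) = (1 − r^i)/(1 − r^7).
P(3) = (1 − (3/4)^3) / (1 − (3/4)^7) = 9472/14197 ≈ 0.6672.

0.6672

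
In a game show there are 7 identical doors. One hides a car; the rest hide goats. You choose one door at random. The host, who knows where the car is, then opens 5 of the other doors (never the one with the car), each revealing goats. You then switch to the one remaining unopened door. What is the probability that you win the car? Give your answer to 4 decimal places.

Your original door holds the car with probability 1/7, so the other 6 collectively hold it with probability 6/7.
The host can always find 5 empty doors to open, so the reveals don't change that 6/7; it is now spread over the 1 remaining unopened door.
P(win by switching) = (6/7) · (1/1) = 6/7 ≈ 0.8571.

0.8571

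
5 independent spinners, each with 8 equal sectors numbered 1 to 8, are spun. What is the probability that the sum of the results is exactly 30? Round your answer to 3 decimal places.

There are 8^5 = 32768 equally likely outcomes.
The number of ordered 5-tuples from {1,…,8} summing to 30 is 926.
P(sum = 30) = 926/32768 = 463/16384 ≈ 0.028.

0.028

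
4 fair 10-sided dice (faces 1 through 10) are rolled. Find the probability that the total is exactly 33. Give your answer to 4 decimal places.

There are 10^4 = 10000 equally likely outcomes.
The number of ordered 4-tuples from {1,…,10} summing to 33 is 120.
P(sum = 33) = 120/10000 = 3/250 ≈ 0.0120.

0.0120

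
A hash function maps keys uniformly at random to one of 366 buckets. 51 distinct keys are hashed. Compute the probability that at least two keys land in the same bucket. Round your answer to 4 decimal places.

It's easier to compute the probability that all 51 are distinct.
P(all distinct) = 366/366 · 365/366 · ··· · 316/366 ≈ 0.0258.
So the probability of at least one match is 1 − 0.0258 = 0.9742.

0.9742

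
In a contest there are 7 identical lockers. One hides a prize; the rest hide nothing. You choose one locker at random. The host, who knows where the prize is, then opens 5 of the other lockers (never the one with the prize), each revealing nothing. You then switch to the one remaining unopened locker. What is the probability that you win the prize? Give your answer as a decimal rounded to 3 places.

Your original locker holds the prize with probability 1/7, so the other 6 collectively hold it with probability 6/7.
The host can always find 5 empty lockers to open, so the reveals don't change that 6/7; it is now spread over the 1 remaining unopened locker.
P(win by switching) = (6/7) · (1/1) = 6/7 ≈ 0.857.

0.857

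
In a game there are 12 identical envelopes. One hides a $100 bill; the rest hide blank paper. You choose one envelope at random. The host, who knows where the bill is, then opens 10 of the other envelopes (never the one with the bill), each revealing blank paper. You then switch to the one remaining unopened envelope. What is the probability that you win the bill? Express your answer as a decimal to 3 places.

Your original envelope holds the bill with probability 1/12, so the other 11 collectively hold it with probability 11/12.
The host can always find 10 empty envelopes to open, so the reveals don't change that 11/12; it is now spread over the 1 remaining unopened envelope.
P(win by switching) = (11/12) · (1/1) = 11/12 ≈ 0.917.

0.917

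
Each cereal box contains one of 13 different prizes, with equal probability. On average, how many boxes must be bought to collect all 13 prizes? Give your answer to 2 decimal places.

41.34

After i distinct types are collected, each trial gives a new one with probability (13−i)/13, so the expected wait for the next new type is 13/(13−i).
E = 13/13 + 13/12 + 13/11 + 13/10 + 13/9 + 13/8 + 13/7 + 13/6 + 13/5 + 13/4 + 13/3 + 13/2 + 13/1 = 1145993/27720 ≈ 41.34.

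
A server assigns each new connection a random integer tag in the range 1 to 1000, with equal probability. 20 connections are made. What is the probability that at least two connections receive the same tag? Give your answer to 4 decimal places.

0.1741

It's easier to compute the probability that all 20 are distinct.
P(all distinct) = 1000/1000 · 999/1000 · ··· · 981/1000 ≈ 0.8259.
So the probability of at least one match is 1 − 0.8259 = 0.1741.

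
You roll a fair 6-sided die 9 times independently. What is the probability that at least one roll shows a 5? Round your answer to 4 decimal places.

0.8062

P(no roll shows a 5) = (5/6)^9 ≈ 0.1938.
P(at least one) = 1 − 0.1938 = 0.8062.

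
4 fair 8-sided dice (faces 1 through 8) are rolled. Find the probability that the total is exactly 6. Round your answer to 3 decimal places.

There are 8^4 = 4096 equally likely outcomes.
The number of ordered 4-tuples from {1,…,8} summing to 6 is 10.
P(sum = 6) = 10/4096 = 5/2048 ≈ 0.002.

0.002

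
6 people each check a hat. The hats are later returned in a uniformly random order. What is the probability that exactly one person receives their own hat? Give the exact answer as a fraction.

Choose which one is fixed: C(6,1) = 6 ways.
The remaining 5 must have no fixed point: D(5) = 44.
P = 6·44/720 = 11/30.

11/30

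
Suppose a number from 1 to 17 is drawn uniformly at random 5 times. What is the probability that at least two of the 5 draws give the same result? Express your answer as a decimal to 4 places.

0.4770

P(all 5 different) = 17/17 · 16/17 · ··· · 13/17 ≈ 0.5230.
P(at least two equal) = 1 − 0.5230 = 0.4770.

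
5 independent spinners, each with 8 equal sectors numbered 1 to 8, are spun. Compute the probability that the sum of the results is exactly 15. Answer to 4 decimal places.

0.0283

There are 8^5 = 32768 equally likely outcomes.
The number of ordered 5-tuples from {1,…,8} summing to 15 is 926.
P(sum = 15) = 926/32768 = 463/16384 ≈ 0.0283.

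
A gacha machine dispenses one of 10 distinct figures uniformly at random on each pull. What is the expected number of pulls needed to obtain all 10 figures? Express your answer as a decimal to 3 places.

After i distinct types are collected, each trial gives a new one with probability (10−i)/10, so the expected wait for the next new type is 10/(10−i).
E = 10/10 + 10/9 + 10/8 + 10/7 + 10/6 + 10/5 + 10/4 + 10/3 + 10/2 + 10/1 = 7381/252 ≈ 29.290.

29.290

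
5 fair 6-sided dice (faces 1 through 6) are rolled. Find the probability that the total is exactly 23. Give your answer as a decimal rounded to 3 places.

0.039

There are 6^5 = 7776 equally likely outcomes.
The number of ordered 5-tuples from {1,…,6} summing to 23 is 305.
P(sum = 23) = 305/7776 ≈ 0.039.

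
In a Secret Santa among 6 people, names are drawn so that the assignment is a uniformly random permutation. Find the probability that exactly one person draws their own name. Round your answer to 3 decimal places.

Choose which one is fixed: C(6,1) = 6 ways.
The remaining 5 must have no fixed point: D(5) = 44.
P = 6·44/720 = 11/30 ≈ 0.367.

0.367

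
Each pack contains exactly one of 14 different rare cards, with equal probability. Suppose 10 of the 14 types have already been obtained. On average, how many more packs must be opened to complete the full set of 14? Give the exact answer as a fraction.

Starting from 10 distinct types, each trial gives a new one with probability (14−i)/14 when i types are held, so the wait for the next new type is 14/(14−i).
E = 14/4 + 14/3 + 14/2 + 14/1 = 175/6.

175/6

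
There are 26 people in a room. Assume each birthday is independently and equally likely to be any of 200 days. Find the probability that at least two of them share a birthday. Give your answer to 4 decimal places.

It's easier to compute the probability that all 26 are distinct.
P(all distinct) = 200/200 · 199/200 · ··· · 175/200 ≈ 0.1829.
So the probability of at least one match is 1 − 0.1829 = 0.8171.

0.8171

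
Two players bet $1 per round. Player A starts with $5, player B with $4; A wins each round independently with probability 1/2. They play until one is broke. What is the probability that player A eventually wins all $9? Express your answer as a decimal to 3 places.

0.556

With a fair step, P(i) = ½P(i−1) + ½P(i+1) with P(0)=0, P(9)=1 has the linear solution P(i) = i/9.
P(5) = 5/9 ≈ 0.556.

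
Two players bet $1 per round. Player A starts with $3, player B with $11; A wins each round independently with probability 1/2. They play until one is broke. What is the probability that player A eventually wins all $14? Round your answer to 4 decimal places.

0.2143

With a fair step, P(i) = ½P(i−1) + ½P(i+1) with P(0)=0, P(14)=1 has the linear solution P(i) = i/14.
P(3) = 3/14 ≈ 0.2143.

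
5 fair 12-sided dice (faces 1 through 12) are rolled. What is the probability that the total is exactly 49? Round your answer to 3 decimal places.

There are 12^5 = 248832 equally likely outcomes.
The number of ordered 5-tuples from {1,…,12} summing to 49 is 1365.
P(sum = 49) = 1365/248832 = 455/82944 ≈ 0.005.

0.005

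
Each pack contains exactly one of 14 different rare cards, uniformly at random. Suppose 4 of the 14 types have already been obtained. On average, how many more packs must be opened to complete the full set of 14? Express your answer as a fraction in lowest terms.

Starting from 4 distinct types, each trial gives a new one with probability (14−i)/14 when i types are held, so the wait for the next new type is 14/(14−i).
E = 14/10 + 14/9 + 14/8 + 14/7 + 14/6 + 14/5 + 14/4 + 14/3 + 14/2 + 14/1 = 7381/180.

7381/180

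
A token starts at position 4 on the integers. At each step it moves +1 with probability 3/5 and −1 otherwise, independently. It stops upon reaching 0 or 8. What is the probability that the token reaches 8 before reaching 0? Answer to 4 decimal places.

0.8351

Let r = q/p = (2/5)/(3/5) = 2/3. The recurrence P(i) = p·P(i+1) + q·P(i−1) with P(0)=0, P(8)=1 gives P(i) = (1 − r^i)/(1 − r^8).
P(4) = (1 − (2/3)^4) / (1 − (2/3)^8) = 81/97 ≈ 0.8351.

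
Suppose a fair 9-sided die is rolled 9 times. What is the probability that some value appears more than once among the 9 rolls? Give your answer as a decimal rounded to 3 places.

0.999

P(all 9 different) = 9/9 · 8/9 · ··· · 1/9 ≈ 0.001.
P(at least two equal) = 1 − 0.001 = 0.999.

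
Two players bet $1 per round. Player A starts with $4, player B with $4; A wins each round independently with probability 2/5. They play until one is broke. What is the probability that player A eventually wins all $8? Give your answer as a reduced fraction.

Let r = q/p = (3/5)/(2/5) = 3/2. The recurrence P(i) = p·P(i+1) + q·P(i−1) with P(0)=0, P(8)=1 gives P(i) = (1 − r^i)/(1 − r^8).
P(4) = (1 − (3/2)^4) / (1 − (3/2)^8) = 16/97.

16/97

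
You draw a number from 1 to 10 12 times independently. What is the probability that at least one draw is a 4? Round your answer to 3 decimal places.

P(no draw is a 4) = (9/10)^12 ≈ 0.282.
P(at least one) = 1 − 0.282 = 0.718.

0.718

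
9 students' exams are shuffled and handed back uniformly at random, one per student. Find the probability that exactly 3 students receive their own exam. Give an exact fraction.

Choose which 3 of the 9 are fixed: C(9,3) = 84 ways.
The remaining 6 must have no fixed point: D(6) = 265.
P = 84·265/362880 = 53/864.

53/864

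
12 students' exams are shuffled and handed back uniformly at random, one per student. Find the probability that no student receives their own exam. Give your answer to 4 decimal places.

This is the derangement probability: permutations of 12 with no fixed point.
D(12) = 12! · (1 − 1/1! + 1/2! − ··· + (−1)^12/12!) = 176214841.
P = 176214841/479001600 = 16019531/43545600 ≈ 0.3679.

0.3679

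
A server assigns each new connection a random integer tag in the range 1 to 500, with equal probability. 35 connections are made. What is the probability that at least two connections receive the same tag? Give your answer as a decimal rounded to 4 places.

0.7043

It's easier to compute the probability that all 35 are distinct.
P(all distinct) = 500/500 · 499/500 · ··· · 466/500 ≈ 0.2957.
So the probability of at least one match is 1 − 0.2957 = 0.7043.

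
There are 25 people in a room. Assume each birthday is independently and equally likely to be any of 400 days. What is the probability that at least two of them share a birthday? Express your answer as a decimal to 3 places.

0.535

It's easier to compute the probability that all 25 are distinct.
P(all distinct) = 400/400 · 399/400 · ··· · 376/400 ≈ 0.465.
So the probability of at least one match is 1 − 0.465 = 0.535.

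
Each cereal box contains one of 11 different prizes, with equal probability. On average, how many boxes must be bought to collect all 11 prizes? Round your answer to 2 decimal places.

After i distinct types are collected, each trial gives a new one with probability (11−i)/11, so the expected wait for the next new type is 11/(11−i).
E = 11/11 + 11/10 + 11/9 + 11/8 + 11/7 + 11/6 + 11/5 + 11/4 + 11/3 + 11/2 + 11/1 = 83711/2520 ≈ 33.22.

33.22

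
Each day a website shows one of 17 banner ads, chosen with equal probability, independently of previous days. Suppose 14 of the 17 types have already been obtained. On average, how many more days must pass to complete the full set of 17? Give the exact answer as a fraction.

Starting from 14 distinct types, each trial gives a new one with probability (17−i)/17 when i types are held, so the wait for the next new type is 17/(17−i).
E = 17/3 + 17/2 + 17/1 = 187/6.

187/6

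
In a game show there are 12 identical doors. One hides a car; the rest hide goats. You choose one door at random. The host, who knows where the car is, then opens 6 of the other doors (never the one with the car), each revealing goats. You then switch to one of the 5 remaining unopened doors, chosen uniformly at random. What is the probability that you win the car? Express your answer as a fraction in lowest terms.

Your original door holds the car with probability 1/12, so the other 11 collectively hold it with probability 11/12.
The host can always find 6 empty doors to open, so the reveals don't change that 11/12; it is now spread over the 5 remaining unopened doors.
P(win by switching) = (11/12) · (1/5) = 11/60.

11/60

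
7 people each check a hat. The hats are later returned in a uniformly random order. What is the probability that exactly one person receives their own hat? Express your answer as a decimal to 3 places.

0.368

Choose which one is fixed: C(7,1) = 7 ways.
The remaining 6 must have no fixed point: D(6) = 265.
P = 7·265/5040 = 53/144 ≈ 0.368.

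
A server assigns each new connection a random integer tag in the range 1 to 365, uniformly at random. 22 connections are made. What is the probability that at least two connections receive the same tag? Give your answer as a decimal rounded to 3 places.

0.476

It's easier to compute the probability that all 22 are distinct.
P(all distinct) = 365/365 · 364/365 · ··· · 344/365 ≈ 0.524.
So the probability of at least one match is 1 − 0.524 = 0.476.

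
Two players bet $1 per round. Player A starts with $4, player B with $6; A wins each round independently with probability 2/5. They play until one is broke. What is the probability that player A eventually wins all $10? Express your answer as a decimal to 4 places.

0.0717

Let r = q/p = (3/5)/(2/5) = 3/2. The recurrence P(i) = p·P(i+1) + q·P(i−1) with P(0)=0, P(10)=1 gives P(i) = (1 − r^i)/(1 − r^10).
P(4) = (1 − (3/2)^4) / (1 − (3/2)^10) = 832/11605 ≈ 0.0717.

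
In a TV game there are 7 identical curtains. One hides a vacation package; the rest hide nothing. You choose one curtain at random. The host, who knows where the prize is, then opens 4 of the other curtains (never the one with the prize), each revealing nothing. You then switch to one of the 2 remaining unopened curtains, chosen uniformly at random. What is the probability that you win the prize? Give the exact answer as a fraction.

Your original curtain holds the prize with probability 1/7, so the other 6 collectively hold it with probability 6/7.
The host can always find 4 empty curtains to open, so the reveals don't change that 6/7; it is now spread over the 2 remaining unopened curtains.
P(win by switching) = (6/7) · (1/2) = 3/7.

3/7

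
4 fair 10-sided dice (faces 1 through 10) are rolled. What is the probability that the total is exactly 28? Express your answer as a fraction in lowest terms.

There are 10^4 = 10000 equally likely outcomes.
The number of ordered 4-tuples from {1,…,10} summing to 28 is 415.
P(sum = 28) = 415/10000 = 83/2000.

83/2000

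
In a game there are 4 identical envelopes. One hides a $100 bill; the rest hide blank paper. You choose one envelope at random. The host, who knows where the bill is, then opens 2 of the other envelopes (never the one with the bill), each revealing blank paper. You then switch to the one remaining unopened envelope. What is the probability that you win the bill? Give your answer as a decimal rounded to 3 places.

0.750

Your original envelope holds the bill with probability 1/4, so the other 3 collectively hold it with probability 3/4.
The host can always find 2 empty envelopes to open, so the reveals don't change that 3/4; it is now spread over the 1 remaining unopened envelope.
P(win by switching) = (3/4) · (1/1) = 3/4 ≈ 0.750.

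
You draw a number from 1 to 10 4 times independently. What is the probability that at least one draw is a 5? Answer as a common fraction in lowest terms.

P(no draw is a 5) = (9/10)^4 = 6561/10000.
P(at least one) = 1 − 6561/10000 = 3439/10000.

3439/10000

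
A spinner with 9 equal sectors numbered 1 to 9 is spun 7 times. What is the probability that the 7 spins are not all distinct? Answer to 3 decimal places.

P(all 7 different) = 9/9 · 8/9 · ··· · 3/9 ≈ 0.038.
P(at least two equal) = 1 − 0.038 = 0.962.

0.962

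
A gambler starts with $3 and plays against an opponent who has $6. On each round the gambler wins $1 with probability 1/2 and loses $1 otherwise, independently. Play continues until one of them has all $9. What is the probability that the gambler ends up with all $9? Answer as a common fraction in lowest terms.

1/3

With a fair step, P(i) = ½P(i−1) + ½P(i+1) with P(0)=0, P(9)=1 has the linear solution P(i) = i/9.
P(3) = 3/9 = 1/3.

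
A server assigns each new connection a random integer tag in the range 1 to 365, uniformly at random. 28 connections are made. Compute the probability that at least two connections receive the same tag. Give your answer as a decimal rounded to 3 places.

0.654

It's easier to compute the probability that all 28 are distinct.
P(all distinct) = 365/365 · 364/365 · ··· · 338/365 ≈ 0.346.
So the probability of at least one match is 1 − 0.346 = 0.654.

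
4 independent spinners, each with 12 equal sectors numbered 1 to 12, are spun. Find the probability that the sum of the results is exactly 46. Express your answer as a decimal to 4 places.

0.0005

There are 12^4 = 20736 equally likely outcomes.
The number of ordered 4-tuples from {1,…,12} summing to 46 is 10.
P(sum = 46) = 10/20736 = 5/10368 ≈ 0.0005.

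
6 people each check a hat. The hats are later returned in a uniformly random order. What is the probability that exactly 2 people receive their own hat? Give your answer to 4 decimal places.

0.1875

Choose which 2 of the 6 are fixed: C(6,2) = 15 ways.
The remaining 4 must have no fixed point: D(4) = 9.
P = 15·9/720 = 3/16 ≈ 0.1875.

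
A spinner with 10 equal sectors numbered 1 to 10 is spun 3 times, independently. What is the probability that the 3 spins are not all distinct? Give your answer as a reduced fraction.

7/25

P(all 3 different) = 10/10 · 9/10 · ··· · 8/10 = 18/25.
P(at least two equal) = 1 − 18/25 = 7/25.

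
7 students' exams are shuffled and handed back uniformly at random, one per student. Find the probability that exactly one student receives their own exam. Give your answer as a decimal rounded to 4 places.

0.3681

Choose which one is fixed: C(7,1) = 7 ways.
The remaining 6 must have no fixed point: D(6) = 265.
P = 7·265/5040 = 53/144 ≈ 0.3681.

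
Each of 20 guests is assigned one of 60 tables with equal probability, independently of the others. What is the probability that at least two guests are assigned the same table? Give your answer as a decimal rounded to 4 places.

0.9721

It's easier to compute the probability that all 20 are distinct.
P(all distinct) = 60/60 · 59/60 · ··· · 41/60 ≈ 0.0279.
So the probability of at least one match is 1 − 0.0279 = 0.9721.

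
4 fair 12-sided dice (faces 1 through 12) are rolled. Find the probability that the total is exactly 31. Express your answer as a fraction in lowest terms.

229/5184

There are 12^4 = 20736 equally likely outcomes.
The number of ordered 4-tuples from {1,…,12} summing to 31 is 916.
P(sum = 31) = 916/20736 = 229/5184.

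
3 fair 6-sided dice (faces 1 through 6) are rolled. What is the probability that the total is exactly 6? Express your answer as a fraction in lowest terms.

5/108

There are 6^3 = 216 equally likely outcomes.
The number of ordered 3-tuples from {1,…,6} summing to 6 is 10.
P(sum = 6) = 10/216 = 5/108.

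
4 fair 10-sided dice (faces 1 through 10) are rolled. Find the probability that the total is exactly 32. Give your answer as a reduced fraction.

33/2000

There are 10^4 = 10000 equally likely outcomes.
The number of ordered 4-tuples from {1,…,10} summing to 32 is 165.
P(sum = 32) = 165/10000 = 33/2000.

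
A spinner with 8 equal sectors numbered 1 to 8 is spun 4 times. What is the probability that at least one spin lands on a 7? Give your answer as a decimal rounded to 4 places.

0.4138

P(no spin lands on a 7) = (7/8)^4 ≈ 0.5862.
P(at least one) = 1 − 0.5862 = 0.4138.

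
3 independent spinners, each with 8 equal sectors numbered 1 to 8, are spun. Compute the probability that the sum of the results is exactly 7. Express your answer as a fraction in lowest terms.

There are 8^3 = 512 equally likely outcomes.
The number of ordered 3-tuples from {1,…,8} summing to 7 is 15.
P(sum = 7) = 15/512.

15/512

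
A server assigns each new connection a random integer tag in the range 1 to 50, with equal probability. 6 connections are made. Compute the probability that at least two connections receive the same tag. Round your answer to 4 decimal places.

It's easier to compute the probability that all 6 are distinct.
P(all distinct) = 50/50 · 49/50 · ··· · 45/50 ≈ 0.7322.
So the probability of at least one match is 1 − 0.7322 = 0.2678.

0.2678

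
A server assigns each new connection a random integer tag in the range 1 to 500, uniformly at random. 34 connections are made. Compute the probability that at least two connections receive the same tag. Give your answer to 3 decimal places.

0.683

It's easier to compute the probability that all 34 are distinct.
P(all distinct) = 500/500 · 499/500 · ··· · 467/500 ≈ 0.317.
So the probability of at least one match is 1 − 0.317 = 0.683.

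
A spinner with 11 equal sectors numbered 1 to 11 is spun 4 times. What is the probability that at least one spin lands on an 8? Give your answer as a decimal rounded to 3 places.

P(no spin lands on an 8) = (10/11)^4 ≈ 0.683.
P(at least one) = 1 − 0.683 = 0.317.

0.317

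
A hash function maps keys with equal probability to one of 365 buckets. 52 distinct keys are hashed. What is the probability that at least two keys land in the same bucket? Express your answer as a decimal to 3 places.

0.978

It's easier to compute the probability that all 52 are distinct.
P(all distinct) = 365/365 · 364/365 · ··· · 314/365 ≈ 0.022.
So the probability of at least one match is 1 − 0.022 = 0.978.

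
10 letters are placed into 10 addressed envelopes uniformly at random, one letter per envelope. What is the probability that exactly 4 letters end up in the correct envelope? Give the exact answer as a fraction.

Choose which 4 of the 10 are fixed: C(10,4) = 210 ways.
The remaining 6 must have no fixed point: D(6) = 265.
P = 210·265/3628800 = 53/3456.

53/3456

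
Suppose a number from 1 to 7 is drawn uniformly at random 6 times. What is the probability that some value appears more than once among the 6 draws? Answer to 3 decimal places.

0.957

P(all 6 different) = 7/7 · 6/7 · ··· · 2/7 ≈ 0.043.
P(at least two equal) = 1 − 0.043 = 0.957.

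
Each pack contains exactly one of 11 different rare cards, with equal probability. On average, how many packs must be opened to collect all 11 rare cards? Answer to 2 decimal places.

33.22

After i distinct types are collected, each trial gives a new one with probability (11−i)/11, so the expected wait for the next new type is 11/(11−i).
E = 11/11 + 11/10 + 11/9 + 11/8 + 11/7 + 11/6 + 11/5 + 11/4 + 11/3 + 11/2 + 11/1 = 83711/2520 ≈ 33.22.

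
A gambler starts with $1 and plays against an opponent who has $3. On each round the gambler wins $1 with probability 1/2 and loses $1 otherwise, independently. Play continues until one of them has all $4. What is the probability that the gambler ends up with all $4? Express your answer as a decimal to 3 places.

0.250

With a fair step, P(i) = ½P(i−1) + ½P(i+1) with P(0)=0, P(4)=1 has the linear solution P(i) = i/4.
P(1) = 1/4 ≈ 0.250.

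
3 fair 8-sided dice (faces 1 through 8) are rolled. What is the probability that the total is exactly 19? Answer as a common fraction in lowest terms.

There are 8^3 = 512 equally likely outcomes.
The number of ordered 3-tuples from {1,…,8} summing to 19 is 21.
P(sum = 19) = 21/512.

21/512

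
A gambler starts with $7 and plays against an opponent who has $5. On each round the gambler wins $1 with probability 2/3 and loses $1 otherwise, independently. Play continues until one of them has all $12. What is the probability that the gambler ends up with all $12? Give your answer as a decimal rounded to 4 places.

0.9924

Let r = q/p = (1/3)/(2/3) = 1/2. The recurrence P(i) = p·P(i+1) + q·P(i−1) with P(0)=0, P(12)=1 gives P(i) = (1 − r^i)/(1 − r^12).
P(7) = (1 − (1/2)^7) / (1 − (1/2)^12) = 4064/4095 ≈ 0.9924.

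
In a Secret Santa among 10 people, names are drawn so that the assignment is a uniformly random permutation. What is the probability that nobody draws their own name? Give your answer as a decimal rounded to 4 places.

0.3679

This is the derangement probability: permutations of 10 with no fixed point.
D(10) = 10! · (1 − 1/1! + 1/2! − ··· + (−1)^10/10!) = 1334961.
P = 1334961/3628800 = 16481/44800 ≈ 0.3679.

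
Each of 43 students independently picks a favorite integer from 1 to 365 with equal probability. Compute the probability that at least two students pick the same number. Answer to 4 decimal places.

It's easier to compute the probability that all 43 are distinct.
P(all distinct) = 365/365 · 364/365 · ··· · 323/365 ≈ 0.0761.
So the probability of at least one match is 1 − 0.0761 = 0.9239.

0.9239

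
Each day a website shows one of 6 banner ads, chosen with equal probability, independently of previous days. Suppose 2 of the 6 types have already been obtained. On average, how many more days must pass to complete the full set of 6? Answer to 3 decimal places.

Starting from 2 distinct types, each trial gives a new one with probability (6−i)/6 when i types are held, so the wait for the next new type is 6/(6−i).
E = 6/4 + 6/3 + 6/2 + 6/1 = 25/2 ≈ 12.500.

12.500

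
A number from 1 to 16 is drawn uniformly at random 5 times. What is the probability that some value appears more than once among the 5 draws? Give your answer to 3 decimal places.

0.500

P(all 5 different) = 16/16 · 15/16 · ··· · 12/16 ≈ 0.500.
P(at least two equal) = 1 − 0.500 = 0.500.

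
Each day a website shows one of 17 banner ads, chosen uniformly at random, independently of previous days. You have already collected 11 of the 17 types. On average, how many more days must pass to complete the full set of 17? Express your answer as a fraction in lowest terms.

833/20

Starting from 11 distinct types, each trial gives a new one with probability (17−i)/17 when i types are held, so the wait for the next new type is 17/(17−i).
E = 17/6 + 17/5 + 17/4 + 17/3 + 17/2 + 17/1 = 833/20.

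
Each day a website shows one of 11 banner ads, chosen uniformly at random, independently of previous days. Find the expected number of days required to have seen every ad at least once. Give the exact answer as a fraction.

83711/2520

After i distinct types are collected, each trial gives a new one with probability (11−i)/11, so the expected wait for the next new type is 11/(11−i).
E = 11/11 + 11/10 + 11/9 + 11/8 + 11/7 + 11/6 + 11/5 + 11/4 + 11/3 + 11/2 + 11/1 = 83711/2520.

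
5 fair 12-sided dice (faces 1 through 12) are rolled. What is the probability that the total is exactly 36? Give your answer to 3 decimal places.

There are 12^5 = 248832 equally likely outcomes.
The number of ordered 5-tuples from {1,…,12} summing to 36 is 11385.
P(sum = 36) = 11385/248832 = 1265/27648 ≈ 0.046.

0.046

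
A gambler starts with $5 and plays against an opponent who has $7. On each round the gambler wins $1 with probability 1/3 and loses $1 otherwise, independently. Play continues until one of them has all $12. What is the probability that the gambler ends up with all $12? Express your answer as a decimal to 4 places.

0.0076

Let r = q/p = (2/3)/(1/3) = 2. The recurrence P(i) = p·P(i+1) + q·P(i−1) with P(0)=0, P(12)=1 gives P(i) = (1 − r^i)/(1 − r^12).
P(5) = (1 − (2)^5) / (1 − (2)^12) = 31/4095 ≈ 0.0076.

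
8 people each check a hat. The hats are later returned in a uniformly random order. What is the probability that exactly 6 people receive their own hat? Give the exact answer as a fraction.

Choose which 6 of the 8 are fixed: C(8,6) = 28 ways.
The remaining 2 must have no fixed point: D(2) = 1.
P = 28·1/40320 = 1/1440.

1/1440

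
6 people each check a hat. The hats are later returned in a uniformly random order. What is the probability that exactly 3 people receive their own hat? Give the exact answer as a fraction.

1/18

Choose which 3 of the 6 are fixed: C(6,3) = 20 ways.
The remaining 3 must have no fixed point: D(3) = 2.
P = 20·2/720 = 1/18.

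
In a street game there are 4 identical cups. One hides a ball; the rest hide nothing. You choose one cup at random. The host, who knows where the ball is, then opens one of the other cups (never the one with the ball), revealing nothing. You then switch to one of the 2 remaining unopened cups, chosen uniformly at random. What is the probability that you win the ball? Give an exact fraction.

Your original cup holds the ball with probability 1/4, so the other 3 collectively hold it with probability 3/4.
The host can always find an empty cup to open, so this doesn't change that 3/4; it is now spread over the 2 remaining unopened cups.
P(win by switching) = (3/4) · (1/2) = 3/8.

3/8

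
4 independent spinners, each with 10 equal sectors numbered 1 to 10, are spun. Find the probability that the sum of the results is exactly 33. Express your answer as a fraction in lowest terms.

There are 10^4 = 10000 equally likely outcomes.
The number of ordered 4-tuples from {1,…,10} summing to 33 is 120.
P(sum = 33) = 120/10000 = 3/250.

3/250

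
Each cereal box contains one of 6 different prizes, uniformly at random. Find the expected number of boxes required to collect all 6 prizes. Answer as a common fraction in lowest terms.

147/10

After i distinct types are collected, each trial gives a new one with probability (6−i)/6, so the expected wait for the next new type is 6/(6−i).
E = 6/6 + 6/5 + 6/4 + 6/3 + 6/2 + 6/1 = 147/10.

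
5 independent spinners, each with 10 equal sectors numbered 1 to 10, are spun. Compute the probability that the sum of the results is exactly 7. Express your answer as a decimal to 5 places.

0.00015

There are 10^5 = 100000 equally likely outcomes.
The number of ordered 5-tuples from {1,…,10} summing to 7 is 15.
P(sum = 7) = 15/100000 = 3/20000 ≈ 0.00015.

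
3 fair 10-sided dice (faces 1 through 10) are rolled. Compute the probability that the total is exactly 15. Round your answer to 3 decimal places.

There are 10^3 = 1000 equally likely outcomes.
The number of ordered 3-tuples from {1,…,10} summing to 15 is 73.
P(sum = 15) = 73/1000 ≈ 0.073.

0.073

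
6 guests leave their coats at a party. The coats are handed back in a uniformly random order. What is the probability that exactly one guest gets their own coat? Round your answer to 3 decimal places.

Choose which one is fixed: C(6,1) = 6 ways.
The remaining 5 must have no fixed point: D(5) = 44.
P = 6·44/720 = 11/30 ≈ 0.367.

0.367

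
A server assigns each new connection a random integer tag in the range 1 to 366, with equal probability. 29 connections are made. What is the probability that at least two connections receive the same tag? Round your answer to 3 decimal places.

0.680

It's easier to compute the probability that all 29 are distinct.
P(all distinct) = 366/366 · 365/366 · ··· · 338/366 ≈ 0.320.
So the probability of at least one match is 1 − 0.320 = 0.680.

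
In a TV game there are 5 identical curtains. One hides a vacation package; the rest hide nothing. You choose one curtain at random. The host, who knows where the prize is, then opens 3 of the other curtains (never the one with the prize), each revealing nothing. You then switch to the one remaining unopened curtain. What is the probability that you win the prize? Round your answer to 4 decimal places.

0.8000

Your original curtain holds the prize with probability 1/5, so the other 4 collectively hold it with probability 4/5.
The host can always find 3 empty curtains to open, so the reveals don't change that 4/5; it is now spread over the 1 remaining unopened curtain.
P(win by switching) = (4/5) · (1/1) = 4/5 ≈ 0.8000.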